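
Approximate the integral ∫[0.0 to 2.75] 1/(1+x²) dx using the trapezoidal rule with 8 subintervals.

f(x) = 1/(1+x²)
a = 0.0, b = 2.75, n = 8
h = (b - a)/n = 0.343750

Trapezoidal rule: (h/2)[f(x₀) + 2f(x₁) + 2f(x₂) + ... + f(xₙ)]

x_0 = 0.0000, f(x_0) = 1.000000, coefficient = 1
x_1 = 0.3438, f(x_1) = 0.894323, coefficient = 2
x_2 = 0.6875, f(x_2) = 0.679045, coefficient = 2
x_3 = 1.0312, f(x_3) = 0.484619, coefficient = 2
x_4 = 1.3750, f(x_4) = 0.345946, coefficient = 2
x_5 = 1.7188, f(x_5) = 0.252902, coefficient = 2
x_6 = 2.0625, f(x_6) = 0.190335, coefficient = 2
x_7 = 2.4062, f(x_7) = 0.147275, coefficient = 2
x_8 = 2.7500, f(x_8) = 0.116788, coefficient = 1

I ≈ (0.343750/2) × 7.105677 = 1.221288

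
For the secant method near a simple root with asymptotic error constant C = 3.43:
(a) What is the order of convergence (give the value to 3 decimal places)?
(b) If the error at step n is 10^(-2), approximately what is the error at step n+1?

(a) Secant method has superlinear convergence with order φ = (1+√5)/2 ≈ 1.618.
    This means |e_{n+1}| ≈ C|e_n|^1.618.

(b) With |e_n| = 10^(-2) and C = 3.43:
    |e_{n+1}| ≈ 3.43 × (10^(-2))^1.618 = 3.43 × 10^(-3.24)

(a) ≈ 1.618 (golden ratio); (b) |e_{n+1}| ≈ 1.992e-03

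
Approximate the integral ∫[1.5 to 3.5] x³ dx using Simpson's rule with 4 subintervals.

f(x) = x³
a = 1.5, b = 3.5, n = 4
h = (b - a)/n = 0.500000

Simpson's rule: (h/3)[f(x₀) + 4f(x₁) + 2f(x₂) + ... + f(xₙ)]

x_0 = 1.5000, f(x_0) = 3.375000, coefficient = 1
x_1 = 2.0000, f(x_1) = 8.000000, coefficient = 4
x_2 = 2.5000, f(x_2) = 15.625000, coefficient = 2
x_3 = 3.0000, f(x_3) = 27.000000, coefficient = 4
x_4 = 3.5000, f(x_4) = 42.875000, coefficient = 1

I ≈ (0.500000/3) × 217.500000 = 36.250000
Exact value: 36.250000
Error: 0.000000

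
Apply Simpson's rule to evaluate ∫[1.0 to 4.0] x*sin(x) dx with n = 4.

f(x) = x*sin(x)
a = 1.0, b = 4.0, n = 4
h = (b - a)/n = 0.750000

Simpson's rule: (h/3)[f(x₀) + 4f(x₁) + 2f(x₂) + ... + f(xₙ)]

x_0 = 1.0000, f(x_0) = 0.841471, coefficient = 1
x_1 = 1.7500, f(x_1) = 1.721975, coefficient = 4
x_2 = 2.5000, f(x_2) = 1.496180, coefficient = 2
x_3 = 3.2500, f(x_3) = -0.351634, coefficient = 4
x_4 = 4.0000, f(x_4) = -3.027210, coefficient = 1

I ≈ (0.750000/3) × 6.287987 = 1.571997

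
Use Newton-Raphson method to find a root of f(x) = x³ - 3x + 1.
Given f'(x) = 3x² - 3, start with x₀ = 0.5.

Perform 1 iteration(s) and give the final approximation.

f(x) = x³ - 3x + 1
f'(x) = 3x² - 3
x₀ = 0.5

Newton-Raphson formula: x_{n+1} = x_n - f(x_n)/f'(x_n)

Iteration 1:
  f(0.500000) = -0.375000
  f'(0.500000) = -2.250000
  x_1 = 0.500000 - (-0.375000)/(-2.250000) = 0.333333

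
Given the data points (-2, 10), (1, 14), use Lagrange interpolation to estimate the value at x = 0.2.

Lagrange interpolation formula:
P(x) = Σ yᵢ × Lᵢ(x)
where Lᵢ(x) = Π_{j≠i} (x - xⱼ)/(xᵢ - xⱼ)

L_0(0.2) = (0.2 - 1)/(-2 - 1) = 0.266667
L_1(0.2) = (0.2 - (-2))/(1 - (-2)) = 0.733333

P(0.2) = 10×L_0(0.2) + 14×L_1(0.2)
P(0.2) = 12.933333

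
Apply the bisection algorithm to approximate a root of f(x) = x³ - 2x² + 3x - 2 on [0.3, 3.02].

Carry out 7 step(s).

f(x) = x³ - 2x² + 3x - 2
Initial interval: [0.3, 3.02]

Iteration 1:
  c_1 = (0.300000 + 3.020000)/2 = 1.660000
  f(c_1) = f(1.660000) = 2.043096
  f(a) × f(c) < 0, new interval: [0.300000, 1.660000]
Iteration 2:
  c_2 = (0.300000 + 1.660000)/2 = 0.980000
  f(c_2) = f(0.980000) = -0.039608
  f(a) × f(c) ≥ 0, new interval: [0.980000, 1.660000]
Iteration 3:
  c_3 = (0.980000 + 1.660000)/2 = 1.320000
  f(c_3) = f(1.320000) = 0.775168
  f(a) × f(c) < 0, new interval: [0.980000, 1.320000]
Iteration 4:
  c_4 = (0.980000 + 1.320000)/2 = 1.150000
  f(c_4) = f(1.150000) = 0.325875
  f(a) × f(c) < 0, new interval: [0.980000, 1.150000]
Iteration 5:
  c_5 = (0.980000 + 1.150000)/2 = 1.065000
  f(c_5) = f(1.065000) = 0.134500
  f(a) × f(c) < 0, new interval: [0.980000, 1.065000]
Iteration 6:
  c_6 = (0.980000 + 1.065000)/2 = 1.022500
  f(c_6) = f(1.022500) = 0.045518
  f(a) × f(c) < 0, new interval: [0.980000, 1.022500]
Iteration 7:
  c_7 = (0.980000 + 1.022500)/2 = 1.001250
  f(c_7) = f(1.001250) = 0.002502
  f(a) × f(c) < 0, new interval: [0.980000, 1.001250]

After 7 iteration(s), the approximation is c_7 = 1.001250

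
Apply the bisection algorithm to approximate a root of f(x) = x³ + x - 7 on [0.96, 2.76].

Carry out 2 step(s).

f(x) = x³ + x - 7
Initial interval: [0.96, 2.76]

Iteration 1:
  c_1 = (0.960000 + 2.760000)/2 = 1.860000
  f(c_1) = f(1.860000) = 1.294856
  f(a) × f(c) < 0, new interval: [0.960000, 1.860000]
Iteration 2:
  c_2 = (0.960000 + 1.860000)/2 = 1.410000
  f(c_2) = f(1.410000) = -2.786779
  f(a) × f(c) ≥ 0, new interval: [1.410000, 1.860000]

After 2 iteration(s), the approximation is c_2 = 1.410000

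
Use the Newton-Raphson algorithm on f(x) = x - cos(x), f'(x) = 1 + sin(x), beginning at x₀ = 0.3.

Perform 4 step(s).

f(x) = x - cos(x)
f'(x) = 1 + sin(x)
x₀ = 0.3

Newton-Raphson formula: x_{n+1} = x_n - f(x_n)/f'(x_n)

Iteration 1:
  f(0.300000) = -0.655336
  f'(0.300000) = 1.295520
  x_1 = 0.300000 - (-0.655336)/1.295520 = 0.805848
Iteration 2:
  f(0.805848) = 0.113349
  f'(0.805848) = 1.721418
  x_2 = 0.805848 - 0.113349/1.721418 = 0.740002
Iteration 3:
  f(0.740002) = 0.001535
  f'(0.740002) = 1.674289
  x_3 = 0.740002 - 0.001535/1.674289 = 0.739085
Iteration 4:
  f(0.739085) = 0.000000
  f'(0.739085) = 1.673612
  x_4 = 0.739085 - 0.000000/1.673612 = 0.739085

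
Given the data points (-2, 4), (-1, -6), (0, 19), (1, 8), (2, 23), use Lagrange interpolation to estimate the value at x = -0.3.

Lagrange interpolation formula:
P(x) = Σ yᵢ × Lᵢ(x)
where Lᵢ(x) = Π_{j≠i} (x - xⱼ)/(xᵢ - xⱼ)

L_0(-0.3) = (-0.3 - (-1))/(-2 - (-1)) × (-0.3 - 0)/(-2 - 0) × (-0.3 - 1)/(-2 - 1) × (-0.3 - 2)/(-2 - 2) = -0.026162
L_1(-0.3) = (-0.3 - (-2))/(-1 - (-2)) × (-0.3 - 0)/(-1 - 0) × (-0.3 - 1)/(-1 - 1) × (-0.3 - 2)/(-1 - 2) = 0.254150
L_2(-0.3) = (-0.3 - (-2))/(0 - (-2)) × (-0.3 - (-1))/(0 - (-1)) × (-0.3 - 1)/(0 - 1) × (-0.3 - 2)/(0 - 2) = 0.889525
L_3(-0.3) = (-0.3 - (-2))/(1 - (-2)) × (-0.3 - (-1))/(1 - (-1)) × (-0.3 - 0)/(1 - 0) × (-0.3 - 2)/(1 - 2) = -0.136850
L_4(-0.3) = (-0.3 - (-2))/(2 - (-2)) × (-0.3 - (-1))/(2 - (-1)) × (-0.3 - 0)/(2 - 0) × (-0.3 - 1)/(2 - 1) = 0.019337

P(-0.3) = 4×L_0(-0.3) + (-6)×L_1(-0.3) + 19×L_2(-0.3) + 8×L_3(-0.3) + 23×L_4(-0.3)
P(-0.3) = 14.621387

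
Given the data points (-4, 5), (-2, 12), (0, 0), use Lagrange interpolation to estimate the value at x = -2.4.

Lagrange interpolation formula:
P(x) = Σ yᵢ × Lᵢ(x)
where Lᵢ(x) = Π_{j≠i} (x - xⱼ)/(xᵢ - xⱼ)

L_0(-2.4) = (-2.4 - (-2))/(-4 - (-2)) × (-2.4 - 0)/(-4 - 0) = 0.120000
L_1(-2.4) = (-2.4 - (-4))/(-2 - (-4)) × (-2.4 - 0)/(-2 - 0) = 0.960000
L_2(-2.4) = (-2.4 - (-4))/(0 - (-4)) × (-2.4 - (-2))/(0 - (-2)) = -0.080000

P(-2.4) = 5×L_0(-2.4) + 12×L_1(-2.4) + 0×L_2(-2.4)
P(-2.4) = 12.120000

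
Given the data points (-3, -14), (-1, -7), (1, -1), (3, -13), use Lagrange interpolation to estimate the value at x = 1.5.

Lagrange interpolation formula:
P(x) = Σ yᵢ × Lᵢ(x)
where Lᵢ(x) = Π_{j≠i} (x - xⱼ)/(xᵢ - xⱼ)

L_0(1.5) = (1.5 - (-1))/(-3 - (-1)) × (1.5 - 1)/(-3 - 1) × (1.5 - 3)/(-3 - 3) = 0.039062
L_1(1.5) = (1.5 - (-3))/(-1 - (-3)) × (1.5 - 1)/(-1 - 1) × (1.5 - 3)/(-1 - 3) = -0.210938
L_2(1.5) = (1.5 - (-3))/(1 - (-3)) × (1.5 - (-1))/(1 - (-1)) × (1.5 - 3)/(1 - 3) = 1.054688
L_3(1.5) = (1.5 - (-3))/(3 - (-3)) × (1.5 - (-1))/(3 - (-1)) × (1.5 - 1)/(3 - 1) = 0.117188

P(1.5) = (-14)×L_0(1.5) + (-7)×L_1(1.5) + (-1)×L_2(1.5) + (-13)×L_3(1.5)
P(1.5) = -1.648438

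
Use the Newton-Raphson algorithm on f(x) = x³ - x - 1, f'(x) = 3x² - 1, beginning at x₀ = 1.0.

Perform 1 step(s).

f(x) = x³ - x - 1
f'(x) = 3x² - 1
x₀ = 1.0

Newton-Raphson formula: x_{n+1} = x_n - f(x_n)/f'(x_n)

Iteration 1:
  f(1.000000) = -1.000000
  f'(1.000000) = 2.000000
  x_1 = 1.000000 - (-1.000000)/2.000000 = 1.500000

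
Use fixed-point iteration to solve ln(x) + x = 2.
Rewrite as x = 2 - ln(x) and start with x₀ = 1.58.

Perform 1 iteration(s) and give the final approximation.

Equation: ln(x) + x = 2
Fixed-point form: x = 2 - ln(x)
x₀ = 1.58

x_1 = g(1.580000) = 1.542575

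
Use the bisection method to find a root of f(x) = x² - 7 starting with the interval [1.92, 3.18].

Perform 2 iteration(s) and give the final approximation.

f(x) = x² - 7
Initial interval: [1.92, 3.18]

Iteration 1:
  c_1 = (1.920000 + 3.180000)/2 = 2.550000
  f(c_1) = f(2.550000) = -0.497500
  f(a) × f(c) ≥ 0, new interval: [2.550000, 3.180000]
Iteration 2:
  c_2 = (2.550000 + 3.180000)/2 = 2.865000
  f(c_2) = f(2.865000) = 1.208225
  f(a) × f(c) < 0, new interval: [2.550000, 2.865000]

After 2 iteration(s), the approximation is c_2 = 2.865000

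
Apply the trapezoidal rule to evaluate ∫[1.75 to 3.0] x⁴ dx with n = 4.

f(x) = x⁴
a = 1.75, b = 3.0, n = 4
h = (b - a)/n = 0.312500

Trapezoidal rule: (h/2)[f(x₀) + 2f(x₁) + 2f(x₂) + ... + f(xₙ)]

x_0 = 1.7500, f(x_0) = 9.378906, coefficient = 1
x_1 = 2.0625, f(x_1) = 18.095718, coefficient = 2
x_2 = 2.3750, f(x_2) = 31.816650, coefficient = 2
x_3 = 2.6875, f(x_3) = 52.166763, coefficient = 2
x_4 = 3.0000, f(x_4) = 81.000000, coefficient = 1

I ≈ (0.312500/2) × 294.537170 = 46.021433
Exact value: 45.317383
Error: 0.704050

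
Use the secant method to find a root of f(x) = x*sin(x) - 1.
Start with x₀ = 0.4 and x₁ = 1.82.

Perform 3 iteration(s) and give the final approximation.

f(x) = x*sin(x) - 1
x₀ = 0.4, x₁ = 1.82

Secant formula: x_{n+1} = x_n - f(x_n)(x_n - x_{n-1})/(f(x_n) - f(x_{n-1}))

Iteration 1:
  f(0.400000) = -0.844233
  f(1.820000) = 0.763779
  x_2 = 1.820000 - 0.763779×(1.820000 - 0.400000)/(0.763779 - (-0.844233))
       = 1.145524
Iteration 2:
  f(1.820000) = 0.763779
  f(1.145524) = 0.043488
  x_3 = 1.145524 - 0.043488×(1.145524 - 1.820000)/(0.043488 - 0.763779)
       = 1.104802
Iteration 3:
  f(1.145524) = 0.043488
  f(1.104802) = -0.012997
  x_4 = 1.104802 - (-0.012997)×(1.104802 - 1.145524)/(-0.012997 - 0.043488)
       = 1.114172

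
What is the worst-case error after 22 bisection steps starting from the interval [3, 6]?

Bisection error bound: |error| ≤ (b-a)/2^n
|error| ≤ (6 - 3)/2^22 = 3/2^22
|error| ≤ 0.0000007153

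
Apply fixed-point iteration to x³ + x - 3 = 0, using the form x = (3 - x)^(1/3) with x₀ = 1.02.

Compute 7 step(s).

Equation: x³ + x - 3 = 0
Fixed-point form: x = (3 - x)^(1/3)
x₀ = 1.02

x_1 = g(1.020000) = 1.255707
x_2 = g(1.255707) = 1.203760
x_3 = g(1.203760) = 1.215593
x_4 = g(1.215593) = 1.212918
x_5 = g(1.212918) = 1.213523
x_6 = g(1.213523) = 1.213386
x_7 = g(1.213386) = 1.213417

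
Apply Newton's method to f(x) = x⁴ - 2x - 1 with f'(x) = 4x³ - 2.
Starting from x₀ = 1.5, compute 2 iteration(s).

f(x) = x⁴ - 2x - 1
f'(x) = 4x³ - 2
x₀ = 1.5

Newton-Raphson formula: x_{n+1} = x_n - f(x_n)/f'(x_n)

Iteration 1:
  f(1.500000) = 1.062500
  f'(1.500000) = 11.500000
  x_1 = 1.500000 - 1.062500/11.500000 = 1.407609
Iteration 2:
  f(1.407609) = 0.110579
  f'(1.407609) = 9.155931
  x_2 = 1.407609 - 0.110579/9.155931 = 1.395531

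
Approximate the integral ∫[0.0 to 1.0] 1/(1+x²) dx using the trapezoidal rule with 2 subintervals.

f(x) = 1/(1+x²)
a = 0.0, b = 1.0, n = 2
h = (b - a)/n = 0.500000

Trapezoidal rule: (h/2)[f(x₀) + 2f(x₁) + 2f(x₂) + ... + f(xₙ)]

x_0 = 0.0000, f(x_0) = 1.000000, coefficient = 1
x_1 = 0.5000, f(x_1) = 0.800000, coefficient = 2
x_2 = 1.0000, f(x_2) = 0.500000, coefficient = 1

I ≈ (0.500000/2) × 3.100000 = 0.775000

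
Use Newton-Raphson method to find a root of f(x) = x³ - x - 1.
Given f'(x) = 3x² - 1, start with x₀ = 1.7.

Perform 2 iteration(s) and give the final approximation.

f(x) = x³ - x - 1
f'(x) = 3x² - 1
x₀ = 1.7

Newton-Raphson formula: x_{n+1} = x_n - f(x_n)/f'(x_n)

Iteration 1:
  f(1.700000) = 2.213000
  f'(1.700000) = 7.670000
  x_1 = 1.700000 - 2.213000/7.670000 = 1.411473
Iteration 2:
  f(1.411473) = 0.400544
  f'(1.411473) = 4.976770
  x_2 = 1.411473 - 0.400544/4.976770 = 1.330991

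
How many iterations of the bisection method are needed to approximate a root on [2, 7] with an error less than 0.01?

We need (b-a)/2^n ≤ 0.01
(7 - 2)/2^n ≤ 0.01
5/2^n ≤ 0.01
2^n ≥ 500
n ≥ log₂(500) = 8.97
n ≥ 9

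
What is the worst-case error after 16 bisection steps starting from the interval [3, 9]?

Bisection error bound: |error| ≤ (b-a)/2^n
|error| ≤ (9 - 3)/2^16 = 6/2^16
|error| ≤ 0.0000915527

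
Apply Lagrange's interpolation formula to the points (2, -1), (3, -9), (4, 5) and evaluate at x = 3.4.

Lagrange interpolation formula:
P(x) = Σ yᵢ × Lᵢ(x)
where Lᵢ(x) = Π_{j≠i} (x - xⱼ)/(xᵢ - xⱼ)

L_0(3.4) = (3.4 - 3)/(2 - 3) × (3.4 - 4)/(2 - 4) = -0.120000
L_1(3.4) = (3.4 - 2)/(3 - 2) × (3.4 - 4)/(3 - 4) = 0.840000
L_2(3.4) = (3.4 - 2)/(4 - 2) × (3.4 - 3)/(4 - 3) = 0.280000

P(3.4) = (-1)×L_0(3.4) + (-9)×L_1(3.4) + 5×L_2(3.4)
P(3.4) = -6.040000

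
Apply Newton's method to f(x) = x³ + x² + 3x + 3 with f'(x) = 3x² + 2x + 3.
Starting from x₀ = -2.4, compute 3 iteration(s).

f(x) = x³ + x² + 3x + 3
f'(x) = 3x² + 2x + 3
x₀ = -2.4

Newton-Raphson formula: x_{n+1} = x_n - f(x_n)/f'(x_n)

Iteration 1:
  f(-2.400000) = -12.264000
  f'(-2.400000) = 15.480000
  x_1 = -2.400000 - (-12.264000)/15.480000 = -1.607752
Iteration 2:
  f(-1.607752) = -3.394213
  f'(-1.607752) = 7.539095
  x_2 = -1.607752 - (-3.394213)/7.539095 = -1.157537
Iteration 3:
  f(-1.157537) = -0.683693
  f'(-1.157537) = 4.704602
  x_3 = -1.157537 - (-0.683693)/4.704602 = -1.012213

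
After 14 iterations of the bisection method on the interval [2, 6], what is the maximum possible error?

Bisection error bound: |error| ≤ (b-a)/2^n
|error| ≤ (6 - 2)/2^14 = 4/2^14
|error| ≤ 0.0002441406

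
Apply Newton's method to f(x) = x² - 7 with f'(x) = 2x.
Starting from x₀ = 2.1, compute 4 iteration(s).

f(x) = x² - 7
f'(x) = 2x
x₀ = 2.1

Newton-Raphson formula: x_{n+1} = x_n - f(x_n)/f'(x_n)

Iteration 1:
  f(2.100000) = -2.590000
  f'(2.100000) = 4.200000
  x_1 = 2.100000 - (-2.590000)/4.200000 = 2.716667
Iteration 2:
  f(2.716667) = 0.380278
  f'(2.716667) = 5.433333
  x_2 = 2.716667 - 0.380278/5.433333 = 2.646677
Iteration 3:
  f(2.646677) = 0.004899
  f'(2.646677) = 5.293354
  x_3 = 2.646677 - 0.004899/5.293354 = 2.645751
Iteration 4:
  f(2.645751) = 0.000001
  f'(2.645751) = 5.291503
  x_4 = 2.645751 - 0.000001/5.291503 = 2.645751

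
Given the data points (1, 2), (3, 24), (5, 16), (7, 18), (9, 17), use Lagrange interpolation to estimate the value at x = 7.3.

Lagrange interpolation formula:
P(x) = Σ yᵢ × Lᵢ(x)
where Lᵢ(x) = Π_{j≠i} (x - xⱼ)/(xᵢ - xⱼ)

L_0(7.3) = (7.3 - 3)/(1 - 3) × (7.3 - 5)/(1 - 5) × (7.3 - 7)/(1 - 7) × (7.3 - 9)/(1 - 9) = -0.013135
L_1(7.3) = (7.3 - 1)/(3 - 1) × (7.3 - 5)/(3 - 5) × (7.3 - 7)/(3 - 7) × (7.3 - 9)/(3 - 9) = 0.076978
L_2(7.3) = (7.3 - 1)/(5 - 1) × (7.3 - 3)/(5 - 3) × (7.3 - 7)/(5 - 7) × (7.3 - 9)/(5 - 9) = -0.215873
L_3(7.3) = (7.3 - 1)/(7 - 1) × (7.3 - 3)/(7 - 3) × (7.3 - 5)/(7 - 5) × (7.3 - 9)/(7 - 9) = 1.103353
L_4(7.3) = (7.3 - 1)/(9 - 1) × (7.3 - 3)/(9 - 3) × (7.3 - 5)/(9 - 5) × (7.3 - 7)/(9 - 7) = 0.048677

P(7.3) = 2×L_0(7.3) + 24×L_1(7.3) + 16×L_2(7.3) + 18×L_3(7.3) + 17×L_4(7.3)
P(7.3) = 19.055101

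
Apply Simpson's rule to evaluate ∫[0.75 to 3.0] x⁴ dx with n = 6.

f(x) = x⁴
a = 0.75, b = 3.0, n = 6
h = (b - a)/n = 0.375000

Simpson's rule: (h/3)[f(x₀) + 4f(x₁) + 2f(x₂) + ... + f(xₙ)]

x_0 = 0.7500, f(x_0) = 0.316406, coefficient = 1
x_1 = 1.1250, f(x_1) = 1.601807, coefficient = 4
x_2 = 1.5000, f(x_2) = 5.062500, coefficient = 2
x_3 = 1.8750, f(x_3) = 12.359619, coefficient = 4
x_4 = 2.2500, f(x_4) = 25.628906, coefficient = 2
x_5 = 2.6250, f(x_5) = 47.480713, coefficient = 4
x_6 = 3.0000, f(x_6) = 81.000000, coefficient = 1

I ≈ (0.375000/3) × 388.467773 = 48.558472
Exact value: 48.552539
Error: 0.005933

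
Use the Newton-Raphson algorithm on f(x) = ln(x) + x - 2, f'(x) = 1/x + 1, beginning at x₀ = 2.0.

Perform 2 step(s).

f(x) = ln(x) + x - 2
f'(x) = 1/x + 1
x₀ = 2.0

Newton-Raphson formula: x_{n+1} = x_n - f(x_n)/f'(x_n)

Iteration 1:
  f(2.000000) = 0.693147
  f'(2.000000) = 1.500000
  x_1 = 2.000000 - 0.693147/1.500000 = 1.537902
Iteration 2:
  f(1.537902) = -0.031679
  f'(1.537902) = 1.650237
  x_2 = 1.537902 - (-0.031679)/1.650237 = 1.557099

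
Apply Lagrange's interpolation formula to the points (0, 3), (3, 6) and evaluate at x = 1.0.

Lagrange interpolation formula:
P(x) = Σ yᵢ × Lᵢ(x)
where Lᵢ(x) = Π_{j≠i} (x - xⱼ)/(xᵢ - xⱼ)

L_0(1.0) = (1.0 - 3)/(0 - 3) = 0.666667
L_1(1.0) = (1.0 - 0)/(3 - 0) = 0.333333

P(1.0) = 3×L_0(1.0) + 6×L_1(1.0)
P(1.0) = 4.000000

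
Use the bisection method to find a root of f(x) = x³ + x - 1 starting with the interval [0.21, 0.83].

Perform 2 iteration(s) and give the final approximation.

f(x) = x³ + x - 1
Initial interval: [0.21, 0.83]

Iteration 1:
  c_1 = (0.210000 + 0.830000)/2 = 0.520000
  f(c_1) = f(0.520000) = -0.339392
  f(a) × f(c) ≥ 0, new interval: [0.520000, 0.830000]
Iteration 2:
  c_2 = (0.520000 + 0.830000)/2 = 0.675000
  f(c_2) = f(0.675000) = -0.017453
  f(a) × f(c) ≥ 0, new interval: [0.675000, 0.830000]

After 2 iteration(s), the approximation is c_2 = 0.675000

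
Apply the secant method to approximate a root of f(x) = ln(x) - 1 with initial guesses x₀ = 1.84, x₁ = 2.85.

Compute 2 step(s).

f(x) = ln(x) - 1
x₀ = 1.84, x₁ = 2.85

Secant formula: x_{n+1} = x_n - f(x_n)(x_n - x_{n-1})/(f(x_n) - f(x_{n-1}))

Iteration 1:
  f(1.840000) = -0.390234
  f(2.850000) = 0.047319
  x_2 = 2.850000 - 0.047319×(2.850000 - 1.840000)/(0.047319 - (-0.390234))
       = 2.740774
Iteration 2:
  f(2.850000) = 0.047319
  f(2.740774) = 0.008240
  x_3 = 2.740774 - 0.008240×(2.740774 - 2.850000)/(0.008240 - 0.047319)
       = 2.717742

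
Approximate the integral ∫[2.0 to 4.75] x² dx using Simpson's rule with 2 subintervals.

f(x) = x²
a = 2.0, b = 4.75, n = 2
h = (b - a)/n = 1.375000

Simpson's rule: (h/3)[f(x₀) + 4f(x₁) + 2f(x₂) + ... + f(xₙ)]

x_0 = 2.0000, f(x_0) = 4.000000, coefficient = 1
x_1 = 3.3750, f(x_1) = 11.390625, coefficient = 4
x_2 = 4.7500, f(x_2) = 22.562500, coefficient = 1

I ≈ (1.375000/3) × 72.125000 = 33.057292
Exact value: 33.057292
Error: 0.000000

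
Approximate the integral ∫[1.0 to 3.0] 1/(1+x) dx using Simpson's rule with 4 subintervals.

f(x) = 1/(1+x)
a = 1.0, b = 3.0, n = 4
h = (b - a)/n = 0.500000

Simpson's rule: (h/3)[f(x₀) + 4f(x₁) + 2f(x₂) + ... + f(xₙ)]

x_0 = 1.0000, f(x_0) = 0.500000, coefficient = 1
x_1 = 1.5000, f(x_1) = 0.400000, coefficient = 4
x_2 = 2.0000, f(x_2) = 0.333333, coefficient = 2
x_3 = 2.5000, f(x_3) = 0.285714, coefficient = 4
x_4 = 3.0000, f(x_4) = 0.250000, coefficient = 1

I ≈ (0.500000/3) × 4.159524 = 0.693254
Exact value: 0.693147
Error: 0.000107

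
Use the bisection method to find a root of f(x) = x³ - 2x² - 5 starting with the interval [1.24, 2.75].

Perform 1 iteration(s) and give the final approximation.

f(x) = x³ - 2x² - 5
Initial interval: [1.24, 2.75]

Iteration 1:
  c_1 = (1.240000 + 2.750000)/2 = 1.995000
  f(c_1) = f(1.995000) = -5.019900
  f(a) × f(c) ≥ 0, new interval: [1.995000, 2.750000]

After 1 iteration(s), the approximation is c_1 = 1.995000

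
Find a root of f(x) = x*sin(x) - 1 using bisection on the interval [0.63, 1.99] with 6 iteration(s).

f(x) = x*sin(x) - 1
Initial interval: [0.63, 1.99]

Iteration 1:
  c_1 = (0.630000 + 1.990000)/2 = 1.310000
  f(c_1) = f(1.310000) = 0.265702
  f(a) × f(c) < 0, new interval: [0.630000, 1.310000]
Iteration 2:
  c_2 = (0.630000 + 1.310000)/2 = 0.970000
  f(c_2) = f(0.970000) = -0.199861
  f(a) × f(c) ≥ 0, new interval: [0.970000, 1.310000]
Iteration 3:
  c_3 = (0.970000 + 1.310000)/2 = 1.140000
  f(c_3) = f(1.140000) = 0.035842
  f(a) × f(c) < 0, new interval: [0.970000, 1.140000]
Iteration 4:
  c_4 = (0.970000 + 1.140000)/2 = 1.055000
  f(c_4) = f(1.055000) = -0.082255
  f(a) × f(c) ≥ 0, new interval: [1.055000, 1.140000]
Iteration 5:
  c_5 = (1.055000 + 1.140000)/2 = 1.097500
  f(c_5) = f(1.097500) = -0.023148
  f(a) × f(c) ≥ 0, new interval: [1.097500, 1.140000]
Iteration 6:
  c_6 = (1.097500 + 1.140000)/2 = 1.118750
  f(c_6) = f(1.118750) = 0.006377
  f(a) × f(c) < 0, new interval: [1.097500, 1.118750]

After 6 iteration(s), the approximation is c_6 = 1.118750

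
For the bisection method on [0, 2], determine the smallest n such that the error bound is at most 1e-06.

We need (b-a)/2^n ≤ 1e-06
(2 - 0)/2^n ≤ 1e-06
2/2^n ≤ 1e-06
2^n ≥ 2000000
n ≥ log₂(2000000) = 20.93
n ≥ 21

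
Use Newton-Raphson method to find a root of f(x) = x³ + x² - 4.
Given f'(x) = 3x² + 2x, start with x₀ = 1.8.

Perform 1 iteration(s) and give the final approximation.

f(x) = x³ + x² - 4
f'(x) = 3x² + 2x
x₀ = 1.8

Newton-Raphson formula: x_{n+1} = x_n - f(x_n)/f'(x_n)

Iteration 1:
  f(1.800000) = 5.072000
  f'(1.800000) = 13.320000
  x_1 = 1.800000 - 5.072000/13.320000 = 1.419219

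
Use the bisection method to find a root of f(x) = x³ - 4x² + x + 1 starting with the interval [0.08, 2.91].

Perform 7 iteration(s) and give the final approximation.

f(x) = x³ - 4x² + x + 1
Initial interval: [0.08, 2.91]

Iteration 1:
  c_1 = (0.080000 + 2.910000)/2 = 1.495000
  f(c_1) = f(1.495000) = -3.103738
  f(a) × f(c) < 0, new interval: [0.080000, 1.495000]
Iteration 2:
  c_2 = (0.080000 + 1.495000)/2 = 0.787500
  f(c_2) = f(0.787500) = -0.204752
  f(a) × f(c) < 0, new interval: [0.080000, 0.787500]
Iteration 3:
  c_3 = (0.080000 + 0.787500)/2 = 0.433750
  f(c_3) = f(0.433750) = 0.762799
  f(a) × f(c) ≥ 0, new interval: [0.433750, 0.787500]
Iteration 4:
  c_4 = (0.433750 + 0.787500)/2 = 0.610625
  f(c_4) = f(0.610625) = 0.346853
  f(a) × f(c) ≥ 0, new interval: [0.610625, 0.787500]
Iteration 5:
  c_5 = (0.610625 + 0.787500)/2 = 0.699063
  f(c_5) = f(0.699063) = 0.085933
  f(a) × f(c) ≥ 0, new interval: [0.699063, 0.787500]
Iteration 6:
  c_6 = (0.699063 + 0.787500)/2 = 0.743281
  f(c_6) = f(0.743281) = -0.055948
  f(a) × f(c) < 0, new interval: [0.699063, 0.743281]
Iteration 7:
  c_7 = (0.699063 + 0.743281)/2 = 0.721172
  f(c_7) = f(0.721172) = 0.015890
  f(a) × f(c) ≥ 0, new interval: [0.721172, 0.743281]

After 7 iteration(s), the approximation is c_7 = 0.721172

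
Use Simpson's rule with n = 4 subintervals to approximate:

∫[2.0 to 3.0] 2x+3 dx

f(x) = 2x+3
a = 2.0, b = 3.0, n = 4
h = (b - a)/n = 0.250000

Simpson's rule: (h/3)[f(x₀) + 4f(x₁) + 2f(x₂) + ... + f(xₙ)]

x_0 = 2.0000, f(x_0) = 7.000000, coefficient = 1
x_1 = 2.2500, f(x_1) = 7.500000, coefficient = 4
x_2 = 2.5000, f(x_2) = 8.000000, coefficient = 2
x_3 = 2.7500, f(x_3) = 8.500000, coefficient = 4
x_4 = 3.0000, f(x_4) = 9.000000, coefficient = 1

I ≈ (0.250000/3) × 96.000000 = 8.000000
Exact value: 8.000000
Error: 0.000000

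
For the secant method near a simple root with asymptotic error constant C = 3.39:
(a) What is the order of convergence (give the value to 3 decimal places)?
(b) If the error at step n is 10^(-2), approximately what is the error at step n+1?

(a) Secant method has superlinear convergence with order φ = (1+√5)/2 ≈ 1.618.
    This means |e_{n+1}| ≈ C|e_n|^1.618.

(b) With |e_n| = 10^(-2) and C = 3.39:
    |e_{n+1}| ≈ 3.39 × (10^(-2))^1.618 = 3.39 × 10^(-3.24)

(a) ≈ 1.618 (golden ratio); (b) |e_{n+1}| ≈ 1.968e-03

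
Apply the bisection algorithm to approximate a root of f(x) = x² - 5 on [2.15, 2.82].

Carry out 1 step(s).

f(x) = x² - 5
Initial interval: [2.15, 2.82]

Iteration 1:
  c_1 = (2.150000 + 2.820000)/2 = 2.485000
  f(c_1) = f(2.485000) = 1.175225
  f(a) × f(c) < 0, new interval: [2.150000, 2.485000]

After 1 iteration(s), the approximation is c_1 = 2.485000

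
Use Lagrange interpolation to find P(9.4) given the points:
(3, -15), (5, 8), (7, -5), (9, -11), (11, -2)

Lagrange interpolation formula:
P(x) = Σ yᵢ × Lᵢ(x)
where Lᵢ(x) = Π_{j≠i} (x - xⱼ)/(xᵢ - xⱼ)

L_0(9.4) = (9.4 - 5)/(3 - 5) × (9.4 - 7)/(3 - 7) × (9.4 - 9)/(3 - 9) × (9.4 - 11)/(3 - 11) = -0.017600
L_1(9.4) = (9.4 - 3)/(5 - 3) × (9.4 - 7)/(5 - 7) × (9.4 - 9)/(5 - 9) × (9.4 - 11)/(5 - 11) = 0.102400
L_2(9.4) = (9.4 - 3)/(7 - 3) × (9.4 - 5)/(7 - 5) × (9.4 - 9)/(7 - 9) × (9.4 - 11)/(7 - 11) = -0.281600
L_3(9.4) = (9.4 - 3)/(9 - 3) × (9.4 - 5)/(9 - 5) × (9.4 - 7)/(9 - 7) × (9.4 - 11)/(9 - 11) = 1.126400
L_4(9.4) = (9.4 - 3)/(11 - 3) × (9.4 - 5)/(11 - 5) × (9.4 - 7)/(11 - 7) × (9.4 - 9)/(11 - 9) = 0.070400

P(9.4) = (-15)×L_0(9.4) + 8×L_1(9.4) + (-5)×L_2(9.4) + (-11)×L_3(9.4) + (-2)×L_4(9.4)
P(9.4) = -10.040000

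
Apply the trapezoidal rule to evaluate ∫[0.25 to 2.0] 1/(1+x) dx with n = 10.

f(x) = 1/(1+x)
a = 0.25, b = 2.0, n = 10
h = (b - a)/n = 0.175000

Trapezoidal rule: (h/2)[f(x₀) + 2f(x₁) + 2f(x₂) + ... + f(xₙ)]

x_0 = 0.2500, f(x_0) = 0.800000, coefficient = 1
x_1 = 0.4250, f(x_1) = 0.701754, coefficient = 2
x_2 = 0.6000, f(x_2) = 0.625000, coefficient = 2
x_3 = 0.7750, f(x_3) = 0.563380, coefficient = 2
x_4 = 0.9500, f(x_4) = 0.512821, coefficient = 2
x_5 = 1.1250, f(x_5) = 0.470588, coefficient = 2
x_6 = 1.3000, f(x_6) = 0.434783, coefficient = 2
x_7 = 1.4750, f(x_7) = 0.404040, coefficient = 2
x_8 = 1.6500, f(x_8) = 0.377358, coefficient = 2
x_9 = 1.8250, f(x_9) = 0.353982, coefficient = 2
x_10 = 2.0000, f(x_10) = 0.333333, coefficient = 1

I ≈ (0.175000/2) × 10.020748 = 0.876815
Exact value: 0.875469
Error: 0.001347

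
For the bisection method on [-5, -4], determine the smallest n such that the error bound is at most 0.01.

We need (b-a)/2^n ≤ 0.01
(-4 - (-5))/2^n ≤ 0.01
1/2^n ≤ 0.01
2^n ≥ 100
n ≥ log₂(100) = 6.64
n ≥ 7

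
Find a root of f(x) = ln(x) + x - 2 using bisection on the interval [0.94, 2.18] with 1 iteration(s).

f(x) = ln(x) + x - 2
Initial interval: [0.94, 2.18]

Iteration 1:
  c_1 = (0.940000 + 2.180000)/2 = 1.560000
  f(c_1) = f(1.560000) = 0.004686
  f(a) × f(c) < 0, new interval: [0.940000, 1.560000]

After 1 iteration(s), the approximation is c_1 = 1.560000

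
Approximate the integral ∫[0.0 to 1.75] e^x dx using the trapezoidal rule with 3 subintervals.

f(x) = e^x
a = 0.0, b = 1.75, n = 3
h = (b - a)/n = 0.583333

Trapezoidal rule: (h/2)[f(x₀) + 2f(x₁) + 2f(x₂) + ... + f(xₙ)]

x_0 = 0.0000, f(x_0) = 1.000000, coefficient = 1
x_1 = 0.5833, f(x_1) = 1.792002, coefficient = 2
x_2 = 1.1667, f(x_2) = 3.211271, coefficient = 2
x_3 = 1.7500, f(x_3) = 5.754603, coefficient = 1

I ≈ (0.583333/2) × 16.761147 = 4.888668
Exact value: 4.754603
Error: 0.134065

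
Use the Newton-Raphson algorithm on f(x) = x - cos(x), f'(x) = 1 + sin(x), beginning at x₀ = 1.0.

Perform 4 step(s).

f(x) = x - cos(x)
f'(x) = 1 + sin(x)
x₀ = 1.0

Newton-Raphson formula: x_{n+1} = x_n - f(x_n)/f'(x_n)

Iteration 1:
  f(1.000000) = 0.459698
  f'(1.000000) = 1.841471
  x_1 = 1.000000 - 0.459698/1.841471 = 0.750364
Iteration 2:
  f(0.750364) = 0.018923
  f'(0.750364) = 1.681905
  x_2 = 0.750364 - 0.018923/1.681905 = 0.739113
Iteration 3:
  f(0.739113) = 0.000046
  f'(0.739113) = 1.673633
  x_3 = 0.739113 - 0.000046/1.673633 = 0.739085
Iteration 4:
  f(0.739085) = 0.000000
  f'(0.739085) = 1.673612
  x_4 = 0.739085 - 0.000000/1.673612 = 0.739085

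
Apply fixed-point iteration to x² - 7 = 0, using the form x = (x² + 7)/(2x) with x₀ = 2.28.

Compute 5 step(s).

Equation: x² - 7 = 0
Fixed-point form: x = (x² + 7)/(2x)
x₀ = 2.28

x_1 = g(2.280000) = 2.675088
x_2 = g(2.675088) = 2.645912
x_3 = g(2.645912) = 2.645751
x_4 = g(2.645751) = 2.645751
x_5 = g(2.645751) = 2.645751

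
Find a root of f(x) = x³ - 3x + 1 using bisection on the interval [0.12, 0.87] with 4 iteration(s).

f(x) = x³ - 3x + 1
Initial interval: [0.12, 0.87]

Iteration 1:
  c_1 = (0.120000 + 0.870000)/2 = 0.495000
  f(c_1) = f(0.495000) = -0.363713
  f(a) × f(c) < 0, new interval: [0.120000, 0.495000]
Iteration 2:
  c_2 = (0.120000 + 0.495000)/2 = 0.307500
  f(c_2) = f(0.307500) = 0.106576
  f(a) × f(c) ≥ 0, new interval: [0.307500, 0.495000]
Iteration 3:
  c_3 = (0.307500 + 0.495000)/2 = 0.401250
  f(c_3) = f(0.401250) = -0.139148
  f(a) × f(c) < 0, new interval: [0.307500, 0.401250]
Iteration 4:
  c_4 = (0.307500 + 0.401250)/2 = 0.354375
  f(c_4) = f(0.354375) = -0.018622
  f(a) × f(c) < 0, new interval: [0.307500, 0.354375]

After 4 iteration(s), the approximation is c_4 = 0.354375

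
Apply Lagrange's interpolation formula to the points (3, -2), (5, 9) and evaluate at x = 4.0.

Lagrange interpolation formula:
P(x) = Σ yᵢ × Lᵢ(x)
where Lᵢ(x) = Π_{j≠i} (x - xⱼ)/(xᵢ - xⱼ)

L_0(4.0) = (4.0 - 5)/(3 - 5) = 0.500000
L_1(4.0) = (4.0 - 3)/(5 - 3) = 0.500000

P(4.0) = (-2)×L_0(4.0) + 9×L_1(4.0)
P(4.0) = 3.500000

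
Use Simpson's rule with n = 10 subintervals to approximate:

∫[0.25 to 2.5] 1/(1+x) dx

f(x) = 1/(1+x)
a = 0.25, b = 2.5, n = 10
h = (b - a)/n = 0.225000

Simpson's rule: (h/3)[f(x₀) + 4f(x₁) + 2f(x₂) + ... + f(xₙ)]

x_0 = 0.2500, f(x_0) = 0.800000, coefficient = 1
x_1 = 0.4750, f(x_1) = 0.677966, coefficient = 4
x_2 = 0.7000, f(x_2) = 0.588235, coefficient = 2
x_3 = 0.9250, f(x_3) = 0.519481, coefficient = 4
x_4 = 1.1500, f(x_4) = 0.465116, coefficient = 2
x_5 = 1.3750, f(x_5) = 0.421053, coefficient = 4
x_6 = 1.6000, f(x_6) = 0.384615, coefficient = 2
x_7 = 1.8250, f(x_7) = 0.353982, coefficient = 4
x_8 = 2.0500, f(x_8) = 0.327869, coefficient = 2
x_9 = 2.2750, f(x_9) = 0.305344, coefficient = 4
x_10 = 2.5000, f(x_10) = 0.285714, coefficient = 1

I ≈ (0.225000/3) × 13.728686 = 1.029651
Exact value: 1.029619
Error: 0.000032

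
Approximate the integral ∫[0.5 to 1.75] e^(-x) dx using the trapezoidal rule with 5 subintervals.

f(x) = e^(-x)
a = 0.5, b = 1.75, n = 5
h = (b - a)/n = 0.250000

Trapezoidal rule: (h/2)[f(x₀) + 2f(x₁) + 2f(x₂) + ... + f(xₙ)]

x_0 = 0.5000, f(x_0) = 0.606531, coefficient = 1
x_1 = 0.7500, f(x_1) = 0.472367, coefficient = 2
x_2 = 1.0000, f(x_2) = 0.367879, coefficient = 2
x_3 = 1.2500, f(x_3) = 0.286505, coefficient = 2
x_4 = 1.5000, f(x_4) = 0.223130, coefficient = 2
x_5 = 1.7500, f(x_5) = 0.173774, coefficient = 1

I ≈ (0.250000/2) × 3.480067 = 0.435008
Exact value: 0.432757
Error: 0.002252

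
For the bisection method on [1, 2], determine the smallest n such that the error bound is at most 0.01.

We need (b-a)/2^n ≤ 0.01
(2 - 1)/2^n ≤ 0.01
1/2^n ≤ 0.01
2^n ≥ 100
n ≥ log₂(100) = 6.64
n ≥ 7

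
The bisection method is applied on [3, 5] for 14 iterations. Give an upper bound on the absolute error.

Bisection error bound: |error| ≤ (b-a)/2^n
|error| ≤ (5 - 3)/2^14 = 2/2^14
|error| ≤ 0.0001220703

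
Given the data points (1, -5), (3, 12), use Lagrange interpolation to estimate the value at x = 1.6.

Lagrange interpolation formula:
P(x) = Σ yᵢ × Lᵢ(x)
where Lᵢ(x) = Π_{j≠i} (x - xⱼ)/(xᵢ - xⱼ)

L_0(1.6) = (1.6 - 3)/(1 - 3) = 0.700000
L_1(1.6) = (1.6 - 1)/(3 - 1) = 0.300000

P(1.6) = (-5)×L_0(1.6) + 12×L_1(1.6)
P(1.6) = 0.100000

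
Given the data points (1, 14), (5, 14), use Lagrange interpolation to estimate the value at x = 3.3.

Lagrange interpolation formula:
P(x) = Σ yᵢ × Lᵢ(x)
where Lᵢ(x) = Π_{j≠i} (x - xⱼ)/(xᵢ - xⱼ)

L_0(3.3) = (3.3 - 5)/(1 - 5) = 0.425000
L_1(3.3) = (3.3 - 1)/(5 - 1) = 0.575000

P(3.3) = 14×L_0(3.3) + 14×L_1(3.3)
P(3.3) = 14.000000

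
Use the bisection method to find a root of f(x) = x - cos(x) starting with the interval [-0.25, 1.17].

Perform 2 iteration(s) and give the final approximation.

f(x) = x - cos(x)
Initial interval: [-0.25, 1.17]

Iteration 1:
  c_1 = (-0.250000 + 1.170000)/2 = 0.460000
  f(c_1) = f(0.460000) = -0.436052
  f(a) × f(c) ≥ 0, new interval: [0.460000, 1.170000]
Iteration 2:
  c_2 = (0.460000 + 1.170000)/2 = 0.815000
  f(c_2) = f(0.815000) = 0.129132
  f(a) × f(c) < 0, new interval: [0.460000, 0.815000]

After 2 iteration(s), the approximation is c_2 = 0.815000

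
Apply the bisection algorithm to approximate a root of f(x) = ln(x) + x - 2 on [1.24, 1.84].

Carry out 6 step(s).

f(x) = ln(x) + x - 2
Initial interval: [1.24, 1.84]

Iteration 1:
  c_1 = (1.240000 + 1.840000)/2 = 1.540000
  f(c_1) = f(1.540000) = -0.028218
  f(a) × f(c) ≥ 0, new interval: [1.540000, 1.840000]
Iteration 2:
  c_2 = (1.540000 + 1.840000)/2 = 1.690000
  f(c_2) = f(1.690000) = 0.214729
  f(a) × f(c) < 0, new interval: [1.540000, 1.690000]
Iteration 3:
  c_3 = (1.540000 + 1.690000)/2 = 1.615000
  f(c_3) = f(1.615000) = 0.094335
  f(a) × f(c) < 0, new interval: [1.540000, 1.615000]
Iteration 4:
  c_4 = (1.540000 + 1.615000)/2 = 1.577500
  f(c_4) = f(1.577500) = 0.033341
  f(a) × f(c) < 0, new interval: [1.540000, 1.577500]
Iteration 5:
  c_5 = (1.540000 + 1.577500)/2 = 1.558750
  f(c_5) = f(1.558750) = 0.002634
  f(a) × f(c) < 0, new interval: [1.540000, 1.558750]
Iteration 6:
  c_6 = (1.540000 + 1.558750)/2 = 1.549375
  f(c_6) = f(1.549375) = -0.012773
  f(a) × f(c) ≥ 0, new interval: [1.549375, 1.558750]

After 6 iteration(s), the approximation is c_6 = 1.549375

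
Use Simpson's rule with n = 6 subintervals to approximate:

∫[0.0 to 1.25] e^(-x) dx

f(x) = e^(-x)
a = 0.0, b = 1.25, n = 6
h = (b - a)/n = 0.208333

Simpson's rule: (h/3)[f(x₀) + 4f(x₁) + 2f(x₂) + ... + f(xₙ)]

x_0 = 0.0000, f(x_0) = 1.000000, coefficient = 1
x_1 = 0.2083, f(x_1) = 0.811936, coefficient = 4
x_2 = 0.4167, f(x_2) = 0.659241, coefficient = 2
x_3 = 0.6250, f(x_3) = 0.535261, coefficient = 4
x_4 = 0.8333, f(x_4) = 0.434598, coefficient = 2
x_5 = 1.0417, f(x_5) = 0.352866, coefficient = 4
x_6 = 1.2500, f(x_6) = 0.286505, coefficient = 1

I ≈ (0.208333/3) × 10.274438 = 0.713503
Exact value: 0.713495
Error: 0.000007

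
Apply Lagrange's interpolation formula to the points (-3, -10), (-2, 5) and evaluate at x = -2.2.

Lagrange interpolation formula:
P(x) = Σ yᵢ × Lᵢ(x)
where Lᵢ(x) = Π_{j≠i} (x - xⱼ)/(xᵢ - xⱼ)

L_0(-2.2) = (-2.2 - (-2))/(-3 - (-2)) = 0.200000
L_1(-2.2) = (-2.2 - (-3))/(-2 - (-3)) = 0.800000

P(-2.2) = (-10)×L_0(-2.2) + 5×L_1(-2.2)
P(-2.2) = 2.000000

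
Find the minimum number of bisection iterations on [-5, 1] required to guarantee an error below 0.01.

We need (b-a)/2^n ≤ 0.01
(1 - (-5))/2^n ≤ 0.01
6/2^n ≤ 0.01
2^n ≥ 600
n ≥ log₂(600) = 9.23
n ≥ 10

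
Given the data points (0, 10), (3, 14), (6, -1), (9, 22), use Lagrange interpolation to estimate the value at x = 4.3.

Lagrange interpolation formula:
P(x) = Σ yᵢ × Lᵢ(x)
where Lᵢ(x) = Π_{j≠i} (x - xⱼ)/(xᵢ - xⱼ)

L_0(4.3) = (4.3 - 3)/(0 - 3) × (4.3 - 6)/(0 - 6) × (4.3 - 9)/(0 - 9) = -0.064117
L_1(4.3) = (4.3 - 0)/(3 - 0) × (4.3 - 6)/(3 - 6) × (4.3 - 9)/(3 - 9) = 0.636241
L_2(4.3) = (4.3 - 0)/(6 - 0) × (4.3 - 3)/(6 - 3) × (4.3 - 9)/(6 - 9) = 0.486537
L_3(4.3) = (4.3 - 0)/(9 - 0) × (4.3 - 3)/(9 - 3) × (4.3 - 6)/(9 - 6) = -0.058660

P(4.3) = 10×L_0(4.3) + 14×L_1(4.3) + (-1)×L_2(4.3) + 22×L_3(4.3)
P(4.3) = 6.489130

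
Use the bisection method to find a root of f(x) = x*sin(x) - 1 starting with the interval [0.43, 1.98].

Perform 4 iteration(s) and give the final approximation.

f(x) = x*sin(x) - 1
Initial interval: [0.43, 1.98]

Iteration 1:
  c_1 = (0.430000 + 1.980000)/2 = 1.205000
  f(c_1) = f(1.205000) = 0.125276
  f(a) × f(c) < 0, new interval: [0.430000, 1.205000]
Iteration 2:
  c_2 = (0.430000 + 1.205000)/2 = 0.817500
  f(c_2) = f(0.817500) = -0.403684
  f(a) × f(c) ≥ 0, new interval: [0.817500, 1.205000]
Iteration 3:
  c_3 = (0.817500 + 1.205000)/2 = 1.011250
  f(c_3) = f(1.011250) = -0.142970
  f(a) × f(c) ≥ 0, new interval: [1.011250, 1.205000]
Iteration 4:
  c_4 = (1.011250 + 1.205000)/2 = 1.108125
  f(c_4) = f(1.108125) = -0.008380
  f(a) × f(c) ≥ 0, new interval: [1.108125, 1.205000]

After 4 iteration(s), the approximation is c_4 = 1.108125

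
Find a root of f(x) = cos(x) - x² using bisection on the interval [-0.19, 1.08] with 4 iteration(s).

f(x) = cos(x) - x²
Initial interval: [-0.19, 1.08]

Iteration 1:
  c_1 = (-0.190000 + 1.080000)/2 = 0.445000
  f(c_1) = f(0.445000) = 0.704586
  f(a) × f(c) ≥ 0, new interval: [0.445000, 1.080000]
Iteration 2:
  c_2 = (0.445000 + 1.080000)/2 = 0.762500
  f(c_2) = f(0.762500) = 0.141705
  f(a) × f(c) ≥ 0, new interval: [0.762500, 1.080000]
Iteration 3:
  c_3 = (0.762500 + 1.080000)/2 = 0.921250
  f(c_3) = f(0.921250) = -0.243876
  f(a) × f(c) < 0, new interval: [0.762500, 0.921250]
Iteration 4:
  c_4 = (0.762500 + 0.921250)/2 = 0.841875
  f(c_4) = f(0.841875) = -0.042688
  f(a) × f(c) < 0, new interval: [0.762500, 0.841875]

After 4 iteration(s), the approximation is c_4 = 0.841875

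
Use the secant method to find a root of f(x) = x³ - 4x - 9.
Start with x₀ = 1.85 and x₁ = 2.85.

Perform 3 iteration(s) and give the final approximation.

f(x) = x³ - 4x - 9
x₀ = 1.85, x₁ = 2.85

Secant formula: x_{n+1} = x_n - f(x_n)(x_n - x_{n-1})/(f(x_n) - f(x_{n-1}))

Iteration 1:
  f(1.850000) = -10.068375
  f(2.850000) = 2.749125
  x_2 = 2.850000 - 2.749125×(2.850000 - 1.850000)/(2.749125 - (-10.068375))
       = 2.635518
Iteration 2:
  f(2.850000) = 2.749125
  f(2.635518) = -1.235885
  x_3 = 2.635518 - (-1.235885)×(2.635518 - 2.850000)/(-1.235885 - 2.749125)
       = 2.702036
Iteration 3:
  f(2.635518) = -1.235885
  f(2.702036) = -0.080584
  x_4 = 2.702036 - (-0.080584)×(2.702036 - 2.635518)/(-0.080584 - (-1.235885))
       = 2.706676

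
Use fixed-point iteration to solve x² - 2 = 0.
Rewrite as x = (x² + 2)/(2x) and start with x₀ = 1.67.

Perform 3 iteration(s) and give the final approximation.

Equation: x² - 2 = 0
Fixed-point form: x = (x² + 2)/(2x)
x₀ = 1.67

x_1 = g(1.670000) = 1.433802
x_2 = g(1.433802) = 1.414347
x_3 = g(1.414347) = 1.414214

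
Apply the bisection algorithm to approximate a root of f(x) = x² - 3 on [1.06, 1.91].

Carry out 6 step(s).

f(x) = x² - 3
Initial interval: [1.06, 1.91]

Iteration 1:
  c_1 = (1.060000 + 1.910000)/2 = 1.485000
  f(c_1) = f(1.485000) = -0.794775
  f(a) × f(c) ≥ 0, new interval: [1.485000, 1.910000]
Iteration 2:
  c_2 = (1.485000 + 1.910000)/2 = 1.697500
  f(c_2) = f(1.697500) = -0.118494
  f(a) × f(c) ≥ 0, new interval: [1.697500, 1.910000]
Iteration 3:
  c_3 = (1.697500 + 1.910000)/2 = 1.803750
  f(c_3) = f(1.803750) = 0.253514
  f(a) × f(c) < 0, new interval: [1.697500, 1.803750]
Iteration 4:
  c_4 = (1.697500 + 1.803750)/2 = 1.750625
  f(c_4) = f(1.750625) = 0.064688
  f(a) × f(c) < 0, new interval: [1.697500, 1.750625]
Iteration 5:
  c_5 = (1.697500 + 1.750625)/2 = 1.724062
  f(c_5) = f(1.724062) = -0.027608
  f(a) × f(c) ≥ 0, new interval: [1.724062, 1.750625]
Iteration 6:
  c_6 = (1.724062 + 1.750625)/2 = 1.737344
  f(c_6) = f(1.737344) = 0.018363
  f(a) × f(c) < 0, new interval: [1.724062, 1.737344]

After 6 iteration(s), the approximation is c_6 = 1.737344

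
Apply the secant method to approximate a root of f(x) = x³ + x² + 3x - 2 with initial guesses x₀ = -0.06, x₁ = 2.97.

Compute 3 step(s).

f(x) = x³ + x² + 3x - 2
x₀ = -0.06, x₁ = 2.97

Secant formula: x_{n+1} = x_n - f(x_n)(x_n - x_{n-1})/(f(x_n) - f(x_{n-1}))

Iteration 1:
  f(-0.060000) = -2.176616
  f(2.970000) = 41.928973
  x_2 = 2.970000 - 41.928973×(2.970000 - (-0.060000))/(41.928973 - (-2.176616))
       = 0.089531
Iteration 2:
  f(2.970000) = 41.928973
  f(0.089531) = -1.722674
  x_3 = 0.089531 - (-1.722674)×(0.089531 - 2.970000)/(-1.722674 - 41.928973)
       = 0.203206
Iteration 3:
  f(0.089531) = -1.722674
  f(0.203206) = -1.340698
  x_4 = 0.203206 - (-1.340698)×(0.203206 - 0.089531)/(-1.340698 - (-1.722674))
       = 0.602195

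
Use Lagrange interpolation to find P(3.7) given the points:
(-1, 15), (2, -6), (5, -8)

Lagrange interpolation formula:
P(x) = Σ yᵢ × Lᵢ(x)
where Lᵢ(x) = Π_{j≠i} (x - xⱼ)/(xᵢ - xⱼ)

L_0(3.7) = (3.7 - 2)/(-1 - 2) × (3.7 - 5)/(-1 - 5) = -0.122778
L_1(3.7) = (3.7 - (-1))/(2 - (-1)) × (3.7 - 5)/(2 - 5) = 0.678889
L_2(3.7) = (3.7 - (-1))/(5 - (-1)) × (3.7 - 2)/(5 - 2) = 0.443889

P(3.7) = 15×L_0(3.7) + (-6)×L_1(3.7) + (-8)×L_2(3.7)
P(3.7) = -9.466111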